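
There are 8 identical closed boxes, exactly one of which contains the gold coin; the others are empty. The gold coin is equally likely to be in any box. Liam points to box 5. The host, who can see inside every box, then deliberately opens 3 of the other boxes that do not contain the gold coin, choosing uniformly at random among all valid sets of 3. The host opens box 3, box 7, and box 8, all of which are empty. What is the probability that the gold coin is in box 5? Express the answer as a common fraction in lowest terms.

1/8

Condition on the true location of the gold coin.
If it is in any of boxes 1, 2, 4, and 6 (prior 1/8 each): the host has 20 equally likely choices, so probability 1/20; weight (1/8)·(1/20) = 1/160 each.
If it is in any of boxes 3, 7, and 8 (prior 1/8 each): that box was opened and seen not to hold the prize — ruled out; weight (1/8)·0 = 0 each.
If it is in box 5 (prior 1/8): the host has 35 equally likely choices, so probability 1/35; weight (1/8)·(1/35) = 1/280.
The weights sum to 1/35.
So P(the gold coin in box 5 | the host opened box 3, box 7, and box 8) = (1/280) / (1/35) = 1/8.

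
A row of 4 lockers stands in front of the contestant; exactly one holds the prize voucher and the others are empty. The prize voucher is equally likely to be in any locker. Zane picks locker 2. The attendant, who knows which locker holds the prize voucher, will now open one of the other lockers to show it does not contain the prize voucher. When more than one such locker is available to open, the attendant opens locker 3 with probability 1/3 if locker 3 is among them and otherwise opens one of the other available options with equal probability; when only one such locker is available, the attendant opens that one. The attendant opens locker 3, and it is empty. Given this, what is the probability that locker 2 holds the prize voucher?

Consider each possible location of the prize voucher in turn.
If it is in any of lockers 1, 2, and 4 (prior 1/4 each): locker 3 is available, opened with probability 1/3; weight (1/4)·(1/3) = 1/12 each.
If it is in locker 3 (prior 1/4): the attendant opened locker 3, so this case is ruled out; weight (1/4)·0 = 0.
The weights sum to 1/4.
So P(the prize voucher in locker 2 | the attendant opened locker 3) = (1/12) / (1/4) = 1/3.

1/3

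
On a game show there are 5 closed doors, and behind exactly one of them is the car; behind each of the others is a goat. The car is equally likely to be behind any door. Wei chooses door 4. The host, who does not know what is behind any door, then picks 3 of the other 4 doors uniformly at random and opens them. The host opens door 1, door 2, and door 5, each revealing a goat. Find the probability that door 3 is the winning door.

1/2

Condition on the true location of the car.
If it is behind any of doors 1, 2, and 5 (prior 1/5 each): that door was opened and seen not to hold the prize — ruled out; weight (1/5)·0 = 0 each.
If it is behind either of doors 3 and 4 (prior 1/5 each): the host picks exactly this set with probability 1/4 regardless, and none is the prize; weight (1/5)·(1/4) = 1/20 each.
The weights sum to 1/10.
So P(the car behind door 3 | the host opened door 1, door 2, and door 5) = (1/20) / (1/10) = 1/2.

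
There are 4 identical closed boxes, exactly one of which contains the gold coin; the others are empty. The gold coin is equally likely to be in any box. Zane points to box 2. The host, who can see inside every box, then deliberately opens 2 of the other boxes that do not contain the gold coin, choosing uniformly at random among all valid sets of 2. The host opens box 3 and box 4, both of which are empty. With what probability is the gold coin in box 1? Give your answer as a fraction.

3/4

Consider each possible location of the gold coin in turn.
If it is in box 1 (prior 1/4): the host has no choice, probability 1; weight (1/4)·1 = 1/4.
If it is in box 2 (prior 1/4): the host has 3 equally likely choices, so probability 1/3; weight (1/4)·(1/3) = 1/12.
If it is in either of boxes 3 and 4 (prior 1/4 each): that box was opened and seen not to hold the prize — ruled out; weight (1/4)·0 = 0 each.
The weights sum to 1/3.
So P(the gold coin in box 1 | the host opened box 3 and box 4) = (1/4) / (1/3) = 3/4.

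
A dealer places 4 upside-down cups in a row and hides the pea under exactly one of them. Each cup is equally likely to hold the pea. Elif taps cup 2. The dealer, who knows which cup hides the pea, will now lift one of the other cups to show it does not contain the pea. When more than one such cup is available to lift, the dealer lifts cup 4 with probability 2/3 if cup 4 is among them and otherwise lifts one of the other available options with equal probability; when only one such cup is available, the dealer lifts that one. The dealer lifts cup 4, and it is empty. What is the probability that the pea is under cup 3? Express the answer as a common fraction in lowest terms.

Apply Bayes' rule, conditioning on where the pea actually is.
If it is under any of cups 1, 2, and 3 (prior 1/4 each): cup 4 is available, opened with probability 2/3; weight (1/4)·(2/3) = 1/6 each.
If it is under cup 4 (prior 1/4): the dealer opened cup 4, so this case is ruled out; weight (1/4)·0 = 0.
The weights sum to 1/2.
So P(the pea under cup 3 | the dealer opened cup 4) = (1/6) / (1/2) = 1/3.

1/3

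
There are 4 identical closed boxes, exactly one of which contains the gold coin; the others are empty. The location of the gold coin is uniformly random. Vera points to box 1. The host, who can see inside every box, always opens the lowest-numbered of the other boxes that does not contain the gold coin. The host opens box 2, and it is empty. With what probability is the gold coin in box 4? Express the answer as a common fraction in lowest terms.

1/3

Consider each possible location of the gold coin in turn.
If it is in any of boxes 1, 3, and 4 (prior 1/4 each): box 2 is the lowest-numbered option available, probability 1; weight (1/4)·1 = 1/4 each.
If it is in box 2 (prior 1/4): the host opened box 2, so this case is ruled out; weight (1/4)·0 = 0.
The weights sum to 3/4.
So P(the gold coin in box 4 | the host opened box 2) = (1/4) / (3/4) = 1/3.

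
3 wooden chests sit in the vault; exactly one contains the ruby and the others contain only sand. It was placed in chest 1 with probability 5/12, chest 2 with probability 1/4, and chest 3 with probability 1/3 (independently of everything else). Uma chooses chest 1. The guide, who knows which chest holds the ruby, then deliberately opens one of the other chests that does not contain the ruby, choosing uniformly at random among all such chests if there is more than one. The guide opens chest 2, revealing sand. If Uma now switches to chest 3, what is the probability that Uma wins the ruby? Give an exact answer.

8/13

Apply Bayes' rule, conditioning on where the ruby actually is.
If it is in chest 1 (prior 5/12): the guide has 2 equally likely choices, so probability 1/2; weight (5/12)·(1/2) = 5/24.
If it is in chest 2 (prior 1/4): the guide opened chest 2, so this case is ruled out; weight (1/4)·0 = 0.
If it is in chest 3 (prior 1/3): the guide has no choice, probability 1; weight (1/3)·1 = 1/3.
The weights sum to 13/24.
So P(the ruby in chest 3 | the guide opened chest 2) = (1/3) / (13/24) = 8/13.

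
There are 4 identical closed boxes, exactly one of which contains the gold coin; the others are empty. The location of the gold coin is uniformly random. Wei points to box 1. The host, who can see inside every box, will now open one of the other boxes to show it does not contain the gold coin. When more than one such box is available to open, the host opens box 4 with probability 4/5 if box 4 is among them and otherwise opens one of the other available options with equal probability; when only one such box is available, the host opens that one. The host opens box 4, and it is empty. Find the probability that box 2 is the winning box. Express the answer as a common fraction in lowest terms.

1/3

Condition on the true location of the gold coin.
If it is in any of boxes 1, 2, and 3 (prior 1/4 each): box 4 is available, opened with probability 4/5; weight (1/4)·(4/5) = 1/5 each.
If it is in box 4 (prior 1/4): the host opened box 4, so this case is ruled out; weight (1/4)·0 = 0.
The weights sum to 3/5.
So P(the gold coin in box 2 | the host opened box 4) = (1/5) / (3/5) = 1/3.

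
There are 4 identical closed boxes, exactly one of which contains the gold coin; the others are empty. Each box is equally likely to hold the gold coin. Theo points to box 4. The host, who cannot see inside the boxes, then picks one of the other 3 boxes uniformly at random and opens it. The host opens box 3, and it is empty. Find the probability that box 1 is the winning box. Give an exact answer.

1/3

Condition on the true location of the gold coin.
If it is in any of boxes 1, 2, and 4 (prior 1/4 each): the host picks box 3 with probability 1/3 regardless, and it is not the prize; weight (1/4)·(1/3) = 1/12 each.
If it is in box 3 (prior 1/4): the host opened box 3, so this case is ruled out; weight (1/4)·0 = 0.
The weights sum to 1/4.
So P(the gold coin in box 1 | the host opened box 3) = (1/12) / (1/4) = 1/3.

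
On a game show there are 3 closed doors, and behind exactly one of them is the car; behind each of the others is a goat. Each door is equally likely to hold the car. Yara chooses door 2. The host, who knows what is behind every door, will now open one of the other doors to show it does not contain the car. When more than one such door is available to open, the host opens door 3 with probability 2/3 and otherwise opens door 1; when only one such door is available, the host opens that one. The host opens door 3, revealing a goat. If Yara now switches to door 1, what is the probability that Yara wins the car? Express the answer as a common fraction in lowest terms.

3/5

Condition on the true location of the car.
If it is behind door 1 (prior 1/3): only door 3 is available, probability 1; weight (1/3)·1 = 1/3.
If it is behind door 2 (prior 1/3): door 3 is available, opened with probability 2/3; weight (1/3)·(2/3) = 2/9.
If it is behind door 3 (prior 1/3): the host opened door 3, so this case is ruled out; weight (1/3)·0 = 0.
The weights sum to 5/9.
So P(the car behind door 1 | the host opened door 3) = (1/3) / (5/9) = 3/5.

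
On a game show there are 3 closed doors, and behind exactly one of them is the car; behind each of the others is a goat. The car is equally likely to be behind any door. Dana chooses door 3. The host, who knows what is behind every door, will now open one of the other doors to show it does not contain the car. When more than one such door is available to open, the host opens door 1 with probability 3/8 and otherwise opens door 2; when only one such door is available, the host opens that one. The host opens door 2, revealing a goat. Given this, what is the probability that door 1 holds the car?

8/13

Consider each possible location of the car in turn.
If it is behind door 1 (prior 1/3): only door 2 is available, probability 1; weight (1/3)·1 = 1/3.
If it is behind door 2 (prior 1/3): the host opened door 2, so this case is ruled out; weight (1/3)·0 = 0.
If it is behind door 3 (prior 1/3): door 1 is available but not opened, probability 5/8; weight (1/3)·(5/8) = 5/24.
The weights sum to 13/24.
So P(the car behind door 1 | the host opened door 2) = (1/3) / (13/24) = 8/13.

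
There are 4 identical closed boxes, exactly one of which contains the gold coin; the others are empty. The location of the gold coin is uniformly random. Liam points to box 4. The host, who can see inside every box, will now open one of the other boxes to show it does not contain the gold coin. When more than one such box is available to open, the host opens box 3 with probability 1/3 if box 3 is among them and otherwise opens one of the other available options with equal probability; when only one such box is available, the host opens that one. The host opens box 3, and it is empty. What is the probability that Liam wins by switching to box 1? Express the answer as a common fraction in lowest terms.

Apply Bayes' rule, conditioning on where the gold coin actually is.
If it is in any of boxes 1, 2, and 4 (prior 1/4 each): box 3 is available, opened with probability 1/3; weight (1/4)·(1/3) = 1/12 each.
If it is in box 3 (prior 1/4): the host opened box 3, so this case is ruled out; weight (1/4)·0 = 0.
The weights sum to 1/4.
So P(the gold coin in box 1 | the host opened box 3) = (1/12) / (1/4) = 1/3.

1/3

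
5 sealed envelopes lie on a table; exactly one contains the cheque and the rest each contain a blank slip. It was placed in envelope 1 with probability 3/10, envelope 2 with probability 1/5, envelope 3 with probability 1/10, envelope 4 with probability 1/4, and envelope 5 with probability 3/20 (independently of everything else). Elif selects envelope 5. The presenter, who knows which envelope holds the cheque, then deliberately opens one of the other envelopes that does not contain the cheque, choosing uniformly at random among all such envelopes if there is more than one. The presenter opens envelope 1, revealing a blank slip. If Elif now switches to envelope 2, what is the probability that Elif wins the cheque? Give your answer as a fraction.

Consider each possible location of the cheque in turn.
If it is in envelope 1 (prior 3/10): the presenter opened envelope 1, so this case is ruled out; weight (3/10)·0 = 0.
If it is in envelope 2 (prior 1/5): the presenter has 3 equally likely choices, so probability 1/3; weight (1/5)·(1/3) = 1/15.
If it is in envelope 3 (prior 1/10): the presenter has 3 equally likely choices, so probability 1/3; weight (1/10)·(1/3) = 1/30.
If it is in envelope 4 (prior 1/4): the presenter has 3 equally likely choices, so probability 1/3; weight (1/4)·(1/3) = 1/12.
If it is in envelope 5 (prior 3/20): the presenter has 4 equally likely choices, so probability 1/4; weight (3/20)·(1/4) = 3/80.
The weights sum to 53/240.
So P(the cheque in envelope 2 | the presenter opened envelope 1) = (1/15) / (53/240) = 16/53.

16/53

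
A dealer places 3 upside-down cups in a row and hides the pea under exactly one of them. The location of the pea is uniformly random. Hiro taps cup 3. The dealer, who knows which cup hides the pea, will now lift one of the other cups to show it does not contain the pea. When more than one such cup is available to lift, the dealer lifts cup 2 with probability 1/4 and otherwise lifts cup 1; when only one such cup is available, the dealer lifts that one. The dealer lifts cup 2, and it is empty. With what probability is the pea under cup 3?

Apply Bayes' rule, conditioning on where the pea actually is.
If it is under cup 1 (prior 1/3): only cup 2 is available, probability 1; weight (1/3)·1 = 1/3.
If it is under cup 2 (prior 1/3): the dealer opened cup 2, so this case is ruled out; weight (1/3)·0 = 0.
If it is under cup 3 (prior 1/3): cup 2 is available, opened with probability 1/4; weight (1/3)·(1/4) = 1/12.
The weights sum to 5/12.
So P(the pea under cup 3 | the dealer opened cup 2) = (1/12) / (5/12) = 1/5.

1/5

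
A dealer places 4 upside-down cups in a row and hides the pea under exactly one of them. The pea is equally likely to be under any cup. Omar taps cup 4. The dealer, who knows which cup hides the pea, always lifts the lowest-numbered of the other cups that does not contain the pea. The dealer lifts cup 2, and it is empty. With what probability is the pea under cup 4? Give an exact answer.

Condition on the true location of the pea.
If it is under cup 1 (prior 1/4): cup 2 is the lowest-numbered option available, probability 1; weight (1/4)·1 = 1/4.
If it is under cup 2 (prior 1/4): the dealer opened cup 2, so this case is ruled out; weight (1/4)·0 = 0.
If it is under either of cups 3 and 4 (prior 1/4 each): the dealer would have opened cup 1 instead, probability 0; weight (1/4)·0 = 0 each.
The weights sum to 1/4.
So P(the pea under cup 4 | the dealer opened cup 2) = 0 / (1/4) = 0.

0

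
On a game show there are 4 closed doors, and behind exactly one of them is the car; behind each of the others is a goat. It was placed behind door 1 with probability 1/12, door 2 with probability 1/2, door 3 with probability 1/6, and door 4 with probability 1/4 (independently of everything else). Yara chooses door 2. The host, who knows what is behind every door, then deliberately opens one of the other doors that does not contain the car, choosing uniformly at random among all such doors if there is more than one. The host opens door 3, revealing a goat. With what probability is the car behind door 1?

1/8

Apply Bayes' rule, conditioning on where the car actually is.
If it is behind door 1 (prior 1/12): the host has 2 equally likely choices, so probability 1/2; weight (1/12)·(1/2) = 1/24.
If it is behind door 2 (prior 1/2): the host has 3 equally likely choices, so probability 1/3; weight (1/2)·(1/3) = 1/6.
If it is behind door 3 (prior 1/6): the host opened door 3, so this case is ruled out; weight (1/6)·0 = 0.
If it is behind door 4 (prior 1/4): the host has 2 equally likely choices, so probability 1/2; weight (1/4)·(1/2) = 1/8.
The weights sum to 1/3.
So P(the car behind door 1 | the host opened door 3) = (1/24) / (1/3) = 1/8.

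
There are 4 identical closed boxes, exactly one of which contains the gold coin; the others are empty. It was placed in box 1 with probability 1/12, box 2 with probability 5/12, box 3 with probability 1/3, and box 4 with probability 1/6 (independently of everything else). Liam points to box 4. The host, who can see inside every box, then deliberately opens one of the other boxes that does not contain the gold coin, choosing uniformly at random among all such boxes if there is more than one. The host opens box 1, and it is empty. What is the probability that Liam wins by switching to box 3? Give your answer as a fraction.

Consider each possible location of the gold coin in turn.
If it is in box 1 (prior 1/12): the host opened box 1, so this case is ruled out; weight (1/12)·0 = 0.
If it is in box 2 (prior 5/12): the host has 2 equally likely choices, so probability 1/2; weight (5/12)·(1/2) = 5/24.
If it is in box 3 (prior 1/3): the host has 2 equally likely choices, so probability 1/2; weight (1/3)·(1/2) = 1/6.
If it is in box 4 (prior 1/6): the host has 3 equally likely choices, so probability 1/3; weight (1/6)·(1/3) = 1/18.
The weights sum to 31/72.
So P(the gold coin in box 3 | the host opened box 1) = (1/6) / (31/72) = 12/31.

12/31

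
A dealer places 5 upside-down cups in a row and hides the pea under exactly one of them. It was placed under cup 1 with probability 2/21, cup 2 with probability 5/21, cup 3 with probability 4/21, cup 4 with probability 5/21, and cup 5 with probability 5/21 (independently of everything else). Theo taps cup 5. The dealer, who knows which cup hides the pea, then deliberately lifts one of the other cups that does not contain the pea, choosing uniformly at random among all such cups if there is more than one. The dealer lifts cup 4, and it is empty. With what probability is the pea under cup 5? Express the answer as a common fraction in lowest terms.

15/59

Condition on the true location of the pea.
If it is under cup 1 (prior 2/21): the dealer has 3 equally likely choices, so probability 1/3; weight (2/21)·(1/3) = 2/63.
If it is under cup 2 (prior 5/21): the dealer has 3 equally likely choices, so probability 1/3; weight (5/21)·(1/3) = 5/63.
If it is under cup 3 (prior 4/21): the dealer has 3 equally likely choices, so probability 1/3; weight (4/21)·(1/3) = 4/63.
If it is under cup 4 (prior 5/21): the dealer opened cup 4, so this case is ruled out; weight (5/21)·0 = 0.
If it is under cup 5 (prior 5/21): the dealer has 4 equally likely choices, so probability 1/4; weight (5/21)·(1/4) = 5/84.
The weights sum to 59/252.
So P(the pea under cup 5 | the dealer opened cup 4) = (5/84) / (59/252) = 15/59.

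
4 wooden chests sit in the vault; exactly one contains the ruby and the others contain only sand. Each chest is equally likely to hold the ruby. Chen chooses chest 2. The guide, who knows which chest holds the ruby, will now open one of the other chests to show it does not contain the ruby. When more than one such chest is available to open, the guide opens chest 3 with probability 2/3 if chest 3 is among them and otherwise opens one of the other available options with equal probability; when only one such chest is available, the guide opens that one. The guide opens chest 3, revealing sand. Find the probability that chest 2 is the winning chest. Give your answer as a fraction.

1/3

Apply Bayes' rule, conditioning on where the ruby actually is.
If it is in any of chests 1, 2, and 4 (prior 1/4 each): chest 3 is available, opened with probability 2/3; weight (1/4)·(2/3) = 1/6 each.
If it is in chest 3 (prior 1/4): the guide opened chest 3, so this case is ruled out; weight (1/4)·0 = 0.
The weights sum to 1/2.
So P(the ruby in chest 2 | the guide opened chest 3) = (1/6) / (1/2) = 1/3.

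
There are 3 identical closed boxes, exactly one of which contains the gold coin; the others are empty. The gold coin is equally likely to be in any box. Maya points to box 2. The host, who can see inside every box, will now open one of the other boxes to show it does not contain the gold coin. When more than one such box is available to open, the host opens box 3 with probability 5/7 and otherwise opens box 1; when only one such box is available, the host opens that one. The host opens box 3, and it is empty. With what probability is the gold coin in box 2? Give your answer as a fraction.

5/12

Consider each possible location of the gold coin in turn.
If it is in box 1 (prior 1/3): only box 3 is available, probability 1; weight (1/3)·1 = 1/3.
If it is in box 2 (prior 1/3): box 3 is available, opened with probability 5/7; weight (1/3)·(5/7) = 5/21.
If it is in box 3 (prior 1/3): the host opened box 3, so this case is ruled out; weight (1/3)·0 = 0.
The weights sum to 4/7.
So P(the gold coin in box 2 | the host opened box 3) = (5/21) / (4/7) = 5/12.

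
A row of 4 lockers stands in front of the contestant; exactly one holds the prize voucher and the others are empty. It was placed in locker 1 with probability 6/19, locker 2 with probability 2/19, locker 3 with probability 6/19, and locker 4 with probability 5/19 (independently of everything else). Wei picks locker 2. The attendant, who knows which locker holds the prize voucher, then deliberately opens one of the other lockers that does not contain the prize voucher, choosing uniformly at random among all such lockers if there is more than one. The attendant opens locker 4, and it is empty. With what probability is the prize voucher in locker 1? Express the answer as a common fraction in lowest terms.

Condition on the true location of the prize voucher.
If it is in either of lockers 1 and 3 (prior 6/19 each): the attendant has 2 equally likely choices, so probability 1/2; weight (6/19)·(1/2) = 3/19 each.
If it is in locker 2 (prior 2/19): the attendant has 3 equally likely choices, so probability 1/3; weight (2/19)·(1/3) = 2/57.
If it is in locker 4 (prior 5/19): the attendant opened locker 4, so this case is ruled out; weight (5/19)·0 = 0.
The weights sum to 20/57.
So P(the prize voucher in locker 1 | the attendant opened locker 4) = (3/19) / (20/57) = 9/20.

9/20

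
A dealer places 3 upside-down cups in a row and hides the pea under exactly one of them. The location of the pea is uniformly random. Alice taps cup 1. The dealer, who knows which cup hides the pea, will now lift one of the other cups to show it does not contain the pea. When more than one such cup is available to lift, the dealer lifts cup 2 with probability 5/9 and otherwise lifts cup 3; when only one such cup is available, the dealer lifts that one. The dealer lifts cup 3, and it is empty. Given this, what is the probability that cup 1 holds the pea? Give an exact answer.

4/13

Apply Bayes' rule, conditioning on where the pea actually is.
If it is under cup 1 (prior 1/3): cup 2 is available but not opened, probability 4/9; weight (1/3)·(4/9) = 4/27.
If it is under cup 2 (prior 1/3): only cup 3 is available, probability 1; weight (1/3)·1 = 1/3.
If it is under cup 3 (prior 1/3): the dealer opened cup 3, so this case is ruled out; weight (1/3)·0 = 0.
The weights sum to 13/27.
So P(the pea under cup 1 | the dealer opened cup 3) = (4/27) / (13/27) = 4/13.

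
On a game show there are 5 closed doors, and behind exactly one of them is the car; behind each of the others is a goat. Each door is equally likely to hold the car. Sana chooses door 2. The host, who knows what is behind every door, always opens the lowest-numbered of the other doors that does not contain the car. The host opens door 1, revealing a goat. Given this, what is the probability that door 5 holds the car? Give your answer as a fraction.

Apply Bayes' rule, conditioning on where the car actually is.
If it is behind door 1 (prior 1/5): the host opened door 1, so this case is ruled out; weight (1/5)·0 = 0.
If it is behind any of doors 2, 3, 4, and 5 (prior 1/5 each): door 1 is the lowest-numbered option available, probability 1; weight (1/5)·1 = 1/5 each.
The weights sum to 4/5.
So P(the car behind door 5 | the host opened door 1) = (1/5) / (4/5) = 1/4.

1/4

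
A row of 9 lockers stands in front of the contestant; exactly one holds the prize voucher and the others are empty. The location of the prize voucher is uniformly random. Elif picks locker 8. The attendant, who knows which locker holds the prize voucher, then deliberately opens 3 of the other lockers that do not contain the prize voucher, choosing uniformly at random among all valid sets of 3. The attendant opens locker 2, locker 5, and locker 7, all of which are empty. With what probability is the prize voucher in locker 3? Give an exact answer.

8/45

Consider each possible location of the prize voucher in turn.
If it is in any of lockers 1, 3, 4, 6, and 9 (prior 1/9 each): the attendant has 35 equally likely choices, so probability 1/35; weight (1/9)·(1/35) = 1/315 each.
If it is in any of lockers 2, 5, and 7 (prior 1/9 each): that locker was opened and seen not to hold the prize — ruled out; weight (1/9)·0 = 0 each.
If it is in locker 8 (prior 1/9): the attendant has 56 equally likely choices, so probability 1/56; weight (1/9)·(1/56) = 1/504.
The weights sum to 1/56.
So P(the prize voucher in locker 3 | the attendant opened locker 2, locker 5, and locker 7) = (1/315) / (1/56) = 8/45.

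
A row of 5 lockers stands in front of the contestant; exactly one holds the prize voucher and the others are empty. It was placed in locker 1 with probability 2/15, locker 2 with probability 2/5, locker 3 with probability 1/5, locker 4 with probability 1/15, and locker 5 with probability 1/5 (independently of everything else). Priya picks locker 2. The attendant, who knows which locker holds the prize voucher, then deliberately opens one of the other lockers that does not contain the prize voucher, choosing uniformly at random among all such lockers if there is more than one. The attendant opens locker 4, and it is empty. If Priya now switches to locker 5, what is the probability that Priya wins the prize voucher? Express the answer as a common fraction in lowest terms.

Apply Bayes' rule, conditioning on where the prize voucher actually is.
If it is in locker 1 (prior 2/15): the attendant has 3 equally likely choices, so probability 1/3; weight (2/15)·(1/3) = 2/45.
If it is in locker 2 (prior 2/5): the attendant has 4 equally likely choices, so probability 1/4; weight (2/5)·(1/4) = 1/10.
If it is in either of lockers 3 and 5 (prior 1/5 each): the attendant has 3 equally likely choices, so probability 1/3; weight (1/5)·(1/3) = 1/15 each.
If it is in locker 4 (prior 1/15): the attendant opened locker 4, so this case is ruled out; weight (1/15)·0 = 0.
The weights sum to 5/18.
So P(the prize voucher in locker 5 | the attendant opened locker 4) = (1/15) / (5/18) = 6/25.

6/25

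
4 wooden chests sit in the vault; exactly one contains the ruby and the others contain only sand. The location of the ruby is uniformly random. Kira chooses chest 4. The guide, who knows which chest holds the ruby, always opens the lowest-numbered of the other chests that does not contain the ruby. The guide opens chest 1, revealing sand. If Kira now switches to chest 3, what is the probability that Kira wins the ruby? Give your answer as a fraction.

1/3

Condition on the true location of the ruby.
If it is in chest 1 (prior 1/4): the guide opened chest 1, so this case is ruled out; weight (1/4)·0 = 0.
If it is in any of chests 2, 3, and 4 (prior 1/4 each): chest 1 is the lowest-numbered option available, probability 1; weight (1/4)·1 = 1/4 each.
The weights sum to 3/4.
So P(the ruby in chest 3 | the guide opened chest 1) = (1/4) / (3/4) = 1/3.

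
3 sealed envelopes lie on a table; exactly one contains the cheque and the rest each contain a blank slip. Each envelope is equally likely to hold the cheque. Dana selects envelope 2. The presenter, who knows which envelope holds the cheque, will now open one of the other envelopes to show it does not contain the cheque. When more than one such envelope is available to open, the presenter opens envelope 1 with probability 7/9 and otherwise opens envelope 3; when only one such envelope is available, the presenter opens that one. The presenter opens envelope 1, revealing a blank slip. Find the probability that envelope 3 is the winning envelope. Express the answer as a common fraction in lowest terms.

9/16

Apply Bayes' rule, conditioning on where the cheque actually is.
If it is in envelope 1 (prior 1/3): the presenter opened envelope 1, so this case is ruled out; weight (1/3)·0 = 0.
If it is in envelope 2 (prior 1/3): envelope 1 is available, opened with probability 7/9; weight (1/3)·(7/9) = 7/27.
If it is in envelope 3 (prior 1/3): only envelope 1 is available, probability 1; weight (1/3)·1 = 1/3.
The weights sum to 16/27.
So P(the cheque in envelope 3 | the presenter opened envelope 1) = (1/3) / (16/27) = 9/16.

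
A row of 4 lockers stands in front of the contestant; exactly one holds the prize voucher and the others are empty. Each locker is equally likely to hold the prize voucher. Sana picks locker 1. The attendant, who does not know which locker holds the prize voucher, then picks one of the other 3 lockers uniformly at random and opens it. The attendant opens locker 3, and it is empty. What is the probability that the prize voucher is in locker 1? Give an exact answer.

Consider each possible location of the prize voucher in turn.
If it is in any of lockers 1, 2, and 4 (prior 1/4 each): the attendant picks locker 3 with probability 1/3 regardless, and it is not the prize; weight (1/4)·(1/3) = 1/12 each.
If it is in locker 3 (prior 1/4): the attendant opened locker 3, so this case is ruled out; weight (1/4)·0 = 0.
The weights sum to 1/4.
So P(the prize voucher in locker 1 | the attendant opened locker 3) = (1/12) / (1/4) = 1/3.

1/3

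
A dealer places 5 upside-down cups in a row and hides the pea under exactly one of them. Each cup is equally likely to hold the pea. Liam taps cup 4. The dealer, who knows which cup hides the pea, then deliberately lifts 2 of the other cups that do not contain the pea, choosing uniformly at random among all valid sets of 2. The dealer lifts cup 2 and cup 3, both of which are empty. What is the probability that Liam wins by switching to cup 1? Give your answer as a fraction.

Consider each possible location of the pea in turn.
If it is under either of cups 1 and 5 (prior 1/5 each): the dealer has 3 equally likely choices, so probability 1/3; weight (1/5)·(1/3) = 1/15 each.
If it is under either of cups 2 and 3 (prior 1/5 each): that cup was opened and seen not to hold the prize — ruled out; weight (1/5)·0 = 0 each.
If it is under cup 4 (prior 1/5): the dealer has 6 equally likely choices, so probability 1/6; weight (1/5)·(1/6) = 1/30.
The weights sum to 1/6.
So P(the pea under cup 1 | the dealer opened cup 2 and cup 3) = (1/15) / (1/6) = 2/5.

2/5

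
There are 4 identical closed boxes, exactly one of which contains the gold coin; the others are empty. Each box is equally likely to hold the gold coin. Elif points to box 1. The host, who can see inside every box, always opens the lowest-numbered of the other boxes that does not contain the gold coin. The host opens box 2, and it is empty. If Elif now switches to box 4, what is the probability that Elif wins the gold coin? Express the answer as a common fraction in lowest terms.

1/3

Consider each possible location of the gold coin in turn.
If it is in any of boxes 1, 3, and 4 (prior 1/4 each): box 2 is the lowest-numbered option available, probability 1; weight (1/4)·1 = 1/4 each.
If it is in box 2 (prior 1/4): the host opened box 2, so this case is ruled out; weight (1/4)·0 = 0.
The weights sum to 3/4.
So P(the gold coin in box 4 | the host opened box 2) = (1/4) / (3/4) = 1/3.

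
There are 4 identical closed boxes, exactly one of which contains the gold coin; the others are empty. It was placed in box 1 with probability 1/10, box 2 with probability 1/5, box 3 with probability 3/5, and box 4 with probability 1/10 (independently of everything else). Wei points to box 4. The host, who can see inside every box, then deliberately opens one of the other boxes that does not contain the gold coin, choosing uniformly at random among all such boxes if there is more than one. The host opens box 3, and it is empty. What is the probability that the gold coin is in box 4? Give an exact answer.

Apply Bayes' rule, conditioning on where the gold coin actually is.
If it is in box 1 (prior 1/10): the host has 2 equally likely choices, so probability 1/2; weight (1/10)·(1/2) = 1/20.
If it is in box 2 (prior 1/5): the host has 2 equally likely choices, so probability 1/2; weight (1/5)·(1/2) = 1/10.
If it is in box 3 (prior 3/5): the host opened box 3, so this case is ruled out; weight (3/5)·0 = 0.
If it is in box 4 (prior 1/10): the host has 3 equally likely choices, so probability 1/3; weight (1/10)·(1/3) = 1/30.
The weights sum to 11/60.
So P(the gold coin in box 4 | the host opened box 3) = (1/30) / (11/60) = 2/11.

2/11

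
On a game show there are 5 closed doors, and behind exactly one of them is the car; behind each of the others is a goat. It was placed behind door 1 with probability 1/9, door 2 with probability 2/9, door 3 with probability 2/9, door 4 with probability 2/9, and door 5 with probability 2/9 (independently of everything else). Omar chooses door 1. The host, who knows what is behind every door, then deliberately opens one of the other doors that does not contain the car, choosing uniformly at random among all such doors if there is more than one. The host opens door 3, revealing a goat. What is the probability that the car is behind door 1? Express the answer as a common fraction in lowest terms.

Condition on the true location of the car.
If it is behind door 1 (prior 1/9): the host has 4 equally likely choices, so probability 1/4; weight (1/9)·(1/4) = 1/36.
If it is behind any of doors 2, 4, and 5 (prior 2/9 each): the host has 3 equally likely choices, so probability 1/3; weight (2/9)·(1/3) = 2/27 each.
If it is behind door 3 (prior 2/9): the host opened door 3, so this case is ruled out; weight (2/9)·0 = 0.
The weights sum to 1/4.
So P(the car behind door 1 | the host opened door 3) = (1/36) / (1/4) = 1/9.

1/9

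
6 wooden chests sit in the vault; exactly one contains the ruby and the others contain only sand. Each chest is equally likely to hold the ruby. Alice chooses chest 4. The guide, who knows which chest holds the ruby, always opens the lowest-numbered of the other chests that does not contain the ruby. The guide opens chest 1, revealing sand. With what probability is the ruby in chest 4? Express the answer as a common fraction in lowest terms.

1/5

Consider each possible location of the ruby in turn.
If it is in chest 1 (prior 1/6): the guide opened chest 1, so this case is ruled out; weight (1/6)·0 = 0.
If it is in any of chests 2, 3, 4, 5, and 6 (prior 1/6 each): chest 1 is the lowest-numbered option available, probability 1; weight (1/6)·1 = 1/6 each.
The weights sum to 5/6.
So P(the ruby in chest 4 | the guide opened chest 1) = (1/6) / (5/6) = 1/5.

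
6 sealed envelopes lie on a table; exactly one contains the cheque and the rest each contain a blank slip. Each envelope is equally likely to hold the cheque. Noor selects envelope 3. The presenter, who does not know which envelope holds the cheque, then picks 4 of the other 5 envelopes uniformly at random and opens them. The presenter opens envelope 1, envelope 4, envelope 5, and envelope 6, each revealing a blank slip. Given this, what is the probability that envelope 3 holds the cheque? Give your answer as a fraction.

1/2

Because the presenter chose which envelopes to open without knowing where the cheque is, the choice is independent of the prize location. Learning that none of the 4 opened envelopes holds the cheque simply rules out those 4 locations and leaves the remaining 2 envelopes still equally likely by symmetry.
So P(the cheque in envelope 3) = 1/2.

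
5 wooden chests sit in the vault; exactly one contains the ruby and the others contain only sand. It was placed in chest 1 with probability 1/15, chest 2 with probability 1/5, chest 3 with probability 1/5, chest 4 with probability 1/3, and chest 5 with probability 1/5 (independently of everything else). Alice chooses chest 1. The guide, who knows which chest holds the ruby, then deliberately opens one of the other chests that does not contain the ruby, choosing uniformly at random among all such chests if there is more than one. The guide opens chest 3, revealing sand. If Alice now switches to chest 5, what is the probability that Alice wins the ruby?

Apply Bayes' rule, conditioning on where the ruby actually is.
If it is in chest 1 (prior 1/15): the guide has 4 equally likely choices, so probability 1/4; weight (1/15)·(1/4) = 1/60.
If it is in either of chests 2 and 5 (prior 1/5 each): the guide has 3 equally likely choices, so probability 1/3; weight (1/5)·(1/3) = 1/15 each.
If it is in chest 3 (prior 1/5): the guide opened chest 3, so this case is ruled out; weight (1/5)·0 = 0.
If it is in chest 4 (prior 1/3): the guide has 3 equally likely choices, so probability 1/3; weight (1/3)·(1/3) = 1/9.
The weights sum to 47/180.
So P(the ruby in chest 5 | the guide opened chest 3) = (1/15) / (47/180) = 12/47.

12/47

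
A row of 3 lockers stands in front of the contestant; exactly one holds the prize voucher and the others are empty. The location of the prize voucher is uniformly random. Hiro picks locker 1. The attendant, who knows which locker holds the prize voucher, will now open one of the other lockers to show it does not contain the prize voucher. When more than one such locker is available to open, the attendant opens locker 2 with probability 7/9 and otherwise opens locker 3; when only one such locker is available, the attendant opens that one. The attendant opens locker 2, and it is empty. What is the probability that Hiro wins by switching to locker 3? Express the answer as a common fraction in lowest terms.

9/16

Condition on the true location of the prize voucher.
If it is in locker 1 (prior 1/3): locker 2 is available, opened with probability 7/9; weight (1/3)·(7/9) = 7/27.
If it is in locker 2 (prior 1/3): the attendant opened locker 2, so this case is ruled out; weight (1/3)·0 = 0.
If it is in locker 3 (prior 1/3): only locker 2 is available, probability 1; weight (1/3)·1 = 1/3.
The weights sum to 16/27.
So P(the prize voucher in locker 3 | the attendant opened locker 2) = (1/3) / (16/27) = 9/16.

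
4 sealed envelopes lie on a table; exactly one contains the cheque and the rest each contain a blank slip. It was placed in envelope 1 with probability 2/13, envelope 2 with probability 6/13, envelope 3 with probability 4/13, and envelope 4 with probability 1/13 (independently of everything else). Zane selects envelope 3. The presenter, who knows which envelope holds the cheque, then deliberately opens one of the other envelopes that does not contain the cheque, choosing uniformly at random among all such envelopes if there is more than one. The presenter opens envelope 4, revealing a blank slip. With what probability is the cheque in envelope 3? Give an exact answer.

1/4

Consider each possible location of the cheque in turn.
If it is in envelope 1 (prior 2/13): the presenter has 2 equally likely choices, so probability 1/2; weight (2/13)·(1/2) = 1/13.
If it is in envelope 2 (prior 6/13): the presenter has 2 equally likely choices, so probability 1/2; weight (6/13)·(1/2) = 3/13.
If it is in envelope 3 (prior 4/13): the presenter has 3 equally likely choices, so probability 1/3; weight (4/13)·(1/3) = 4/39.
If it is in envelope 4 (prior 1/13): the presenter opened envelope 4, so this case is ruled out; weight (1/13)·0 = 0.
The weights sum to 16/39.
So P(the cheque in envelope 3 | the presenter opened envelope 4) = (4/39) / (16/39) = 1/4.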